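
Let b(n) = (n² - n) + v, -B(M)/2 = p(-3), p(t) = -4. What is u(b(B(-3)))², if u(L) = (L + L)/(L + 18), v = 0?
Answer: 3136/1369 ≈ 2.2907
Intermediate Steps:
B(M) = 8 (B(M) = -2*(-4) = 8)
b(n) = n² - n (b(n) = (n² - n) + 0 = n² - n)
u(L) = 2*L/(18 + L) (u(L) = (2*L)/(18 + L) = 2*L/(18 + L))
u(b(B(-3)))² = (2*(8*(-1 + 8))/(18 + 8*(-1 + 8)))² = (2*(8*7)/(18 + 8*7))² = (2*56/(18 + 56))² = (2*56/74)² = (2*56*(1/74))² = (56/37)² = 3136/1369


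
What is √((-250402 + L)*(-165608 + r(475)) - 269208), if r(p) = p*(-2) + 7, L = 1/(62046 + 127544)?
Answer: √1499039537634223217310/189590 ≈ 2.0422e+5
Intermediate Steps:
L = 1/189590 ≈ 5.2745e-6
r(p) = 7 - 2*p (r(p) = -2*p + 7 = 7 - 2*p)
√((-250402 + L)*(-165608 + r(475)) - 269208) = √((-250402 + 1/189590)*(-165608 + (7 - 2*475)) - 269208) = √(-47473715179*(-165608 + (7 - 950))/189590 - 269208) = √(-47473715179*(-165608 - 943)/189590 - 269208) = √(-47473715179/189590*(-166551) - 269208) = √(7906794736777629/189590 - 269208) = √(7906743697632909/189590) = √1499039537634223217310/189590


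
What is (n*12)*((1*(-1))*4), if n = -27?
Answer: 1296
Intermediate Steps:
(n*12)*((1*(-1))*4) = (-27*12)*((1*(-1))*4) = -(-324)*4 = -324*(-4) = 1296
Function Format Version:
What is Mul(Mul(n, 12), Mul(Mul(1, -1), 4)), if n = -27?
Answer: 1296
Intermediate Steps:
Mul(Mul(n, 12), Mul(Mul(1, -1), 4)) = Mul(Mul(-27, 12), Mul(Mul(1, -1), 4)) = Mul(-324, Mul(-1, 4)) = Mul(-324, -4) = 1296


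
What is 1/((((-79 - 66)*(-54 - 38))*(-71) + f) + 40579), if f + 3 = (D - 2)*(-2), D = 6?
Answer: -1/906572 ≈ -1.1031e-6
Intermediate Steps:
f = -11 (f = -3 + (6 - 2)*(-2) = -3 + 4*(-2) = -3 - 8 = -11)
1/((((-79 - 66)*(-54 - 38))*(-71) + f) + 40579) = 1/((((-79 - 66)*(-54 - 38))*(-71) - 11) + 40579) = 1/((-145*(-92)*(-71) - 11) + 40579) = 1/((13340*(-71) - 11) + 40579) = 1/((-947140 - 11) + 40579) = 1/(-947151 + 40579) = 1/(-906572) = -1/906572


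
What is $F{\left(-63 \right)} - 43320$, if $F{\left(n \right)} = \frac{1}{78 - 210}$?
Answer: $- \frac{5718241}{132} \approx -43320.0$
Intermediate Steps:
$F{\left(n \right)} = - \frac{1}{132}$ ($F{\left(n \right)} = \frac{1}{-132} = - \frac{1}{132}$)
$F{\left(-63 \right)} - 43320 = - \frac{1}{132} - 43320 = - \frac{5718241}{132}$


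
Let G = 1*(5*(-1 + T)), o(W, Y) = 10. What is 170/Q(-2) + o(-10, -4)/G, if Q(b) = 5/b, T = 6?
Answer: -338/5 ≈ -67.600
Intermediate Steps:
G = 25 (G = 1*(5*(-1 + 6)) = 1*(5*5) = 1*25 = 25)
170/Q(-2) + o(-10, -4)/G = 170/((5/(-2))) + 10/25 = 170/((5*(-1/2))) + 10*(1/25) = 170/(-5/2) + 2/5 = 170*(-2/5) + 2/5 = -68 + 2/5 = -338/5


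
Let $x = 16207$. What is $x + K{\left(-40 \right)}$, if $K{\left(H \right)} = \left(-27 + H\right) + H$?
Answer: $16100$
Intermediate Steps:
$K{\left(H \right)} = -27 + 2 H$
$x + K{\left(-40 \right)} = 16207 + \left(-27 + 2 \left(-40\right)\right) = 16207 - 107 = 16100$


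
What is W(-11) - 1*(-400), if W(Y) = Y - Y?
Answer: 400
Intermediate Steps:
W(Y) = 0
W(-11) - 1*(-400) = 0 - 1*(-400) = 0 + 400 = 400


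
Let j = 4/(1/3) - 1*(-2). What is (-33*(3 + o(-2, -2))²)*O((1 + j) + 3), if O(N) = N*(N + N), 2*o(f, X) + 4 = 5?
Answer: -261954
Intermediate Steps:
o(f, X) = ½ (o(f, X) = -2 + (½)*5 = -2 + 5/2 = ½)
j = 14 (j = 4/(⅓) + 2 = 4*3 + 2 = 12 + 2 = 14)
O(N) = 2*N² (O(N) = N*(2*N) = 2*N²)
(-33*(3 + o(-2, -2))²)*O((1 + j) + 3) = (-33*(3 + ½)²)*(2*((1 + 14) + 3)²) = (-33*(7/2)²)*(2*(15 + 3)²) = (-33*49/4)*(2*18²) = -1617*324/2 = -1617/4*648 = -261954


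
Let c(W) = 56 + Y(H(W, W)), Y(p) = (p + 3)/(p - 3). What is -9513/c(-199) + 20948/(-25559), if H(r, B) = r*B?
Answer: -537513825049/3204945246 ≈ -167.71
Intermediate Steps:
H(r, B) = B*r
Y(p) = (3 + p)/(-3 + p)
c(W) = 56 + (3 + W²)/(-3 + W²) (c(W) = 56 + (3 + W*W)/(-3 + W*W) = 56 + (3 + W²)/(-3 + W²))
-9513/c(-199) + 20948/(-25559) = -9513*(-3 + (-199)²)/(3*(-55 + 19*(-199)²)) + 20948/(-25559) = -9513*(-3 + 39601)/(3*(-55 + 19*39601)) + 20948*(-1/25559) = -9513*39598/(3*(-55 + 752419)) - 20948/25559 = -9513/(3*(1/39598)*752364) - 20948/25559 = -9513/1128546/19799 - 20948/25559 = -9513*19799/1128546 - 20948/25559 = -20927543/125394 - 20948/25559 = -537513825049/3204945246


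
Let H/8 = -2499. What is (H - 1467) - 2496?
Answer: -23955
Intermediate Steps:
H = -19992 (H = 8*(-2499) = -19992)
(H - 1467) - 2496 = (-19992 - 1467) - 2496 = -21459 - 2496 = -23955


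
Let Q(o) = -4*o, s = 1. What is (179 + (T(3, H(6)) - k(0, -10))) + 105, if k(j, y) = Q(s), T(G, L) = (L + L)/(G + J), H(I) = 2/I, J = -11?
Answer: 3455/12 ≈ 287.92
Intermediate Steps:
T(G, L) = 2*L/(-11 + G) (T(G, L) = (L + L)/(G - 11) = (2*L)/(-11 + G) = 2*L/(-11 + G))
k(j, y) = -4 (k(j, y) = -4*1 = -4)
(179 + (T(3, H(6)) - k(0, -10))) + 105 = (179 + (2*(2/6)/(-11 + 3) - 1*(-4))) + 105 = (179 + (2*(2*(⅙))/(-8) + 4)) + 105 = (179 + (2*(⅓)*(-⅛) + 4)) + 105 = (179 + (-1/12 + 4)) + 105 = (179 + 47/12) + 105 = 2195/12 + 105 = 3455/12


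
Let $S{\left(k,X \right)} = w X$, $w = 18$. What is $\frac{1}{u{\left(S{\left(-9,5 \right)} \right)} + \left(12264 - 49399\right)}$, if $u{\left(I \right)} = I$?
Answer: $- \frac{1}{37045} \approx -2.6994 \cdot 10^{-5}$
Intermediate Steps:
$S{\left(k,X \right)} = 18 X$
$\frac{1}{u{\left(S{\left(-9,5 \right)} \right)} + \left(12264 - 49399\right)} = \frac{1}{18 \cdot 5 + \left(12264 - 49399\right)} = \frac{1}{90 + \left(12264 - 49399\right)} = \frac{1}{90 - 37135} = \frac{1}{-37045} = - \frac{1}{37045}$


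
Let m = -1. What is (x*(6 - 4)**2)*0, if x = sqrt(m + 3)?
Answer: 0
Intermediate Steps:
x = sqrt(2) (x = sqrt(-1 + 3) = sqrt(2) ≈ 1.4142)
(x*(6 - 4)**2)*0 = (sqrt(2)*(6 - 4)**2)*0 = (sqrt(2)*2**2)*0 = (sqrt(2)*4)*0 = (4*sqrt(2))*0 = 0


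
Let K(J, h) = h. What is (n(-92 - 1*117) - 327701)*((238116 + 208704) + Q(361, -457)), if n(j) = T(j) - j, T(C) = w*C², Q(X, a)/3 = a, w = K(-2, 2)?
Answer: -106965668370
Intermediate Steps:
w = 2
Q(X, a) = 3*a
T(C) = 2*C²
n(j) = -j + 2*j² (n(j) = 2*j² - j = -j + 2*j²)
(n(-92 - 1*117) - 327701)*((238116 + 208704) + Q(361, -457)) = ((-92 - 1*117)*(-1 + 2*(-92 - 1*117)) - 327701)*((238116 + 208704) + 3*(-457)) = ((-92 - 117)*(-1 + 2*(-92 - 117)) - 327701)*(446820 - 1371) = (-209*(-1 + 2*(-209)) - 327701)*445449 = (-209*(-1 - 418) - 327701)*445449 = (-209*(-419) - 327701)*445449 = (87571 - 327701)*445449 = -240130*445449 = -106965668370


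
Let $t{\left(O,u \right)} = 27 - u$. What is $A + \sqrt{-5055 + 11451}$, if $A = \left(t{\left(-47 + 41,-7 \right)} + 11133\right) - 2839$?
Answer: $8328 + 2 \sqrt{1599} \approx 8408.0$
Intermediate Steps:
$A = 8328$ ($A = \left(\left(27 - -7\right) + 11133\right) - 2839 = \left(\left(27 + 7\right) + 11133\right) - 2839 = \left(34 + 11133\right) - 2839 = 11167 - 2839 = 8328$)
$A + \sqrt{-5055 + 11451} = 8328 + \sqrt{-5055 + 11451} = 8328 + \sqrt{6396} = 8328 + 2 \sqrt{1599}$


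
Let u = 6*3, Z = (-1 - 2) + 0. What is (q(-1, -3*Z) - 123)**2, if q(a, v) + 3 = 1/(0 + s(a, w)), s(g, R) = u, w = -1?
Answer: 5139289/324 ≈ 15862.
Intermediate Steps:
Z = -3 (Z = -3 + 0 = -3)
u = 18
s(g, R) = 18
q(a, v) = -53/18 (q(a, v) = -3 + 1/(0 + 18) = -3 + 1/18 = -53/18)
(q(-1, -3*Z) - 123)**2 = (-53/18 - 123)**2 = (-2267/18)**2 = 5139289/324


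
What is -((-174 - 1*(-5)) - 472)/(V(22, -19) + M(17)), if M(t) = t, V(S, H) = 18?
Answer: 641/35 ≈ 18.314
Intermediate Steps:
-((-174 - 1*(-5)) - 472)/(V(22, -19) + M(17)) = -((-174 - 1*(-5)) - 472)/(18 + 17) = -((-174 + 5) - 472)/35 = -(-169 - 472)/35 = -(-641)/35 = -1*(-641/35) = 641/35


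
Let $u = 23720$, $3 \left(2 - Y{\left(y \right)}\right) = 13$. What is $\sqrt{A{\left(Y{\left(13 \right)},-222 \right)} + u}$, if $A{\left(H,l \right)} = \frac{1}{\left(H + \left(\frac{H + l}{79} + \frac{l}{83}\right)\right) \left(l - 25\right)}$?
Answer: $\frac{\sqrt{8621556346864231121}}{19064942} \approx 154.01$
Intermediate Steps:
$Y{\left(y \right)} = - \frac{7}{3}$ ($Y{\left(y \right)} = 2 - \frac{13}{3} = - \frac{7}{3}$)
$A{\left(H,l \right)} = \frac{1}{\left(-25 + l\right) \left(\frac{80 H}{79} + \frac{162 l}{6557}\right)}$ ($A{\left(H,l \right)} = \frac{1}{\left(H + \left(\left(H + l\right) \frac{1}{79} + l \frac{1}{83}\right)\right) \left(-25 + l\right)} = \frac{1}{\left(H + \left(\left(\frac{H}{79} + \frac{l}{79}\right) + \frac{l}{83}\right)\right) \left(-25 + l\right)} = \frac{1}{\left(H + \left(\frac{H}{79} + \frac{162 l}{6557}\right)\right) \left(-25 + l\right)} = \frac{1}{\left(\frac{80 H}{79} + \frac{162 l}{6557}\right) \left(-25 + l\right)} = \frac{1}{\left(-25 + l\right) \left(\frac{80 H}{79} + \frac{162 l}{6557}\right)}$)
$\sqrt{A{\left(Y{\left(13 \right)},-222 \right)} + u} = \sqrt{\frac{6557}{2 \left(\left(-83000\right) \left(- \frac{7}{3}\right) - -449550 + 81 \left(-222\right)^{2} + 3320 \left(- \frac{7}{3}\right) \left(-222\right)\right)} + 23720} = \sqrt{\frac{6557}{2 \left(\frac{581000}{3} + 449550 + 81 \cdot 49284 + 1719760\right)} + 23720} = \sqrt{\frac{6557}{2 \left(\frac{581000}{3} + 449550 + 3992004 + 1719760\right)} + 23720} = \sqrt{\frac{6557}{2 \cdot \frac{19064942}{3}} + 23720} = \sqrt{\frac{6557}{2} \cdot \frac{3}{19064942} + 23720} = \sqrt{\frac{19671}{38129884} + 23720} = \sqrt{\frac{904440868151}{38129884}} = \frac{\sqrt{8621556346864231121}}{19064942}$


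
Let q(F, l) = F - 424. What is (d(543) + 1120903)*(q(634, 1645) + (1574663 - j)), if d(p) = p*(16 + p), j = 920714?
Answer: 931810245960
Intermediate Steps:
q(F, l) = -424 + F
(d(543) + 1120903)*(q(634, 1645) + (1574663 - j)) = (543*(16 + 543) + 1120903)*((-424 + 634) + (1574663 - 1*920714)) = (543*559 + 1120903)*(210 + (1574663 - 920714)) = (303537 + 1120903)*(210 + 653949) = 1424440*654159 = 931810245960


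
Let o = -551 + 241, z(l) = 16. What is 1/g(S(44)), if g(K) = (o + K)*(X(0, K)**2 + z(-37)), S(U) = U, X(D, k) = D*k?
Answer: -1/4256 ≈ -0.00023496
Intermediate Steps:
o = -310
g(K) = -4960 + 16*K (g(K) = (-310 + K)*((0*K)**2 + 16) = (-310 + K)*(0**2 + 16) = (-310 + K)*(0 + 16) = (-310 + K)*16 = -4960 + 16*K)
1/g(S(44)) = 1/(-4960 + 16*44) = 1/(-4960 + 704) = 1/(-4256) = -1/4256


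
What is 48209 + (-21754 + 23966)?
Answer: 50421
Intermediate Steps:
48209 + (-21754 + 23966) = 48209 + 2212 = 50421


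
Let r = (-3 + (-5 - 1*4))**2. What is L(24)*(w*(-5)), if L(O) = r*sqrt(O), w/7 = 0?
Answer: 0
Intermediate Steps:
w = 0 (w = 7*0 = 0)
r = 144 (r = (-3 + (-5 - 4))**2 = (-3 - 9)**2 = (-12)**2 = 144)
L(O) = 144*sqrt(O)
L(24)*(w*(-5)) = (144*sqrt(24))*(0*(-5)) = (144*(2*sqrt(6)))*0 = (288*sqrt(6))*0 = 0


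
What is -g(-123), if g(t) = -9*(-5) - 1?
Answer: -44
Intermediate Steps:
g(t) = 44 (g(t) = 45 - 1 = 44)
-g(-123) = -1*44 = -44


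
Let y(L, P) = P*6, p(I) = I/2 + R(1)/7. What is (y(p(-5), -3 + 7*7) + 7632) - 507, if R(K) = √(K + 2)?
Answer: 7401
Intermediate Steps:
R(K) = √(2 + K)
p(I) = I/2 + √3/7 (p(I) = I/2 + √(2 + 1)/7 = I*(½) + √3*(⅐) = I/2 + √3/7)
y(L, P) = 6*P
(y(p(-5), -3 + 7*7) + 7632) - 507 = (6*(-3 + 7*7) + 7632) - 507 = (6*(-3 + 49) + 7632) - 507 = (6*46 + 7632) - 507 = (276 + 7632) - 507 = 7908 - 507 = 7401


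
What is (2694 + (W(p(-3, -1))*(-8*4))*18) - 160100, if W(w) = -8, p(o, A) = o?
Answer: -152798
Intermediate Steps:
(2694 + (W(p(-3, -1))*(-8*4))*18) - 160100 = (2694 - (-64)*4*18) - 160100 = (2694 - 8*(-32)*18) - 160100 = (2694 + 256*18) - 160100 = (2694 + 4608) - 160100 = 7302 - 160100 = -152798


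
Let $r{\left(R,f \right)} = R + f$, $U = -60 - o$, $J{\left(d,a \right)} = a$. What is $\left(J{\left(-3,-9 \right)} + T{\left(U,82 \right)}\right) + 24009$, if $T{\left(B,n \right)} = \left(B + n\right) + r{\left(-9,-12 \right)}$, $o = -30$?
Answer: $24031$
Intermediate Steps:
$U = -30$ ($U = -60 - -30 = -60 + 30 = -30$)
$T{\left(B,n \right)} = -21 + B + n$ ($T{\left(B,n \right)} = \left(B + n\right) - 21 = -21 + B + n$)
$\left(J{\left(-3,-9 \right)} + T{\left(U,82 \right)}\right) + 24009 = \left(-9 - -31\right) + 24009 = \left(-9 + 31\right) + 24009 = 22 + 24009 = 24031$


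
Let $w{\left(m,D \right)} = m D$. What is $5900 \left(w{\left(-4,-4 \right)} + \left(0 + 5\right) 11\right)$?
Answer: $418900$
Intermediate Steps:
$w{\left(m,D \right)} = D m$
$5900 \left(w{\left(-4,-4 \right)} + \left(0 + 5\right) 11\right) = 5900 \left(\left(-4\right) \left(-4\right) + \left(0 + 5\right) 11\right) = 5900 \left(16 + 5 \cdot 11\right) = 5900 \left(16 + 55\right) = 5900 \cdot 71 = 418900$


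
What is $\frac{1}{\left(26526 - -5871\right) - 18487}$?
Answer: $\frac{1}{13910} \approx 7.1891 \cdot 10^{-5}$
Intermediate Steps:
$\frac{1}{\left(26526 - -5871\right) - 18487} = \frac{1}{\left(26526 + 5871\right) - 18487} = \frac{1}{32397 - 18487} = \frac{1}{13910}$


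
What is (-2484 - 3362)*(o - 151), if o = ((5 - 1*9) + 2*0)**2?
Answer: 789210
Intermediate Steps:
o = 16 (o = ((5 - 9) + 0)**2 = (-4 + 0)**2 = (-4)**2 = 16)
(-2484 - 3362)*(o - 151) = (-2484 - 3362)*(16 - 151) = -5846*(-135) = 789210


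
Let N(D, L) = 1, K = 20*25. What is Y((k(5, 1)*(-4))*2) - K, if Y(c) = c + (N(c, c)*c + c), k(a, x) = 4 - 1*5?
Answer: -476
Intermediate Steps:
k(a, x) = -1 (k(a, x) = 4 - 5 = -1)
K = 500
Y(c) = 3*c (Y(c) = c + (1*c + c) = c + (c + c) = c + 2*c = 3*c)
Y((k(5, 1)*(-4))*2) - K = 3*(-1*(-4)*2) - 1*500 = 3*(4*2) - 500 = 3*8 - 500 = 24 - 500 = -476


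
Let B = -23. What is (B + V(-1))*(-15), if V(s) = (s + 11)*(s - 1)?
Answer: 645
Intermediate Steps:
V(s) = (-1 + s)*(11 + s) (V(s) = (11 + s)*(-1 + s) = (-1 + s)*(11 + s))
(B + V(-1))*(-15) = (-23 + (-11 + (-1)² + 10*(-1)))*(-15) = (-23 + (-11 + 1 - 10))*(-15) = (-23 - 20)*(-15) = -43*(-15) = 645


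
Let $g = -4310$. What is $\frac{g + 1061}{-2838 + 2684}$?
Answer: $\frac{3249}{154} \approx 21.097$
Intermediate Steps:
$\frac{g + 1061}{-2838 + 2684} = \frac{-4310 + 1061}{-2838 + 2684} = - \frac{3249}{-154} = \left(-3249\right) \left(- \frac{1}{154}\right) = \frac{3249}{154}$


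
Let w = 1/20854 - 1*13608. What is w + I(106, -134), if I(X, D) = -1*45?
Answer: -284719661/20854 ≈ -13653.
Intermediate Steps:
w = -283781231/20854 (w = 1/20854 - 13608 = -283781231/20854 ≈ -13608.)
I(X, D) = -45
w + I(106, -134) = -283781231/20854 - 45 = -284719661/20854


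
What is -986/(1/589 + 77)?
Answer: -290377/22677 ≈ -12.805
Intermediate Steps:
-986/(1/589 + 77) = -986/(45354/589) = (589/45354)*(-986) = -290377/22677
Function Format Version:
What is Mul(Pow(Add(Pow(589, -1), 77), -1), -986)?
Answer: Rational(-290377, 22677) ≈ -12.805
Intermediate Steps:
Mul(Pow(Add(Pow(589, -1), 77), -1), -986) = Mul(Pow(Add(Rational(1, 589), 77), -1), -986) = Mul(Pow(Rational(45354, 589), -1), -986) = Mul(Rational(589, 45354), -986) = Rational(-290377, 22677)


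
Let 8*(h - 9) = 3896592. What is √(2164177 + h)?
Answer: 2*√662815 ≈ 1628.3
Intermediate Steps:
h = 487083 (h = 9 + (⅛)*3896592 = 9 + 487074 = 487083)
√(2164177 + h) = √(2164177 + 487083) = √2651260 = 2*√662815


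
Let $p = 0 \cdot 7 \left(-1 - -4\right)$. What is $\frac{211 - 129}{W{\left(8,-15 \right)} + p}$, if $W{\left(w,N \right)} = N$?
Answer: $- \frac{82}{15} \approx -5.4667$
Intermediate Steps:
$p = 0$ ($p = 0 \left(-1 + 4\right) = 0 \cdot 3 = 0$)
$\frac{211 - 129}{W{\left(8,-15 \right)} + p} = \frac{211 - 129}{-15 + 0} = \frac{82}{-15} = 82 \left(- \frac{1}{15}\right) = - \frac{82}{15}$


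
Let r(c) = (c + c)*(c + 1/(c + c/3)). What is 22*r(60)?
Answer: 158433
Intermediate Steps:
r(c) = 2*c*(c + 3/(4*c)) (r(c) = (2*c)*(c + 1/(c + c*(⅓))) = (2*c)*(c + 1/(c + c/3)) = (2*c)*(c + 1/(4*c/3)) = (2*c)*(c + 3/(4*c)) = 2*c*(c + 3/(4*c)))
22*r(60) = 22*(3/2 + 2*60²) = 22*(3/2 + 2*3600) = 22*(3/2 + 7200) = 22*(14403/2) = 158433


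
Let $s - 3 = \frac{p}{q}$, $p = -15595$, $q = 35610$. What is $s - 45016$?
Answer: $- \frac{320585705}{7122} \approx -45013.0$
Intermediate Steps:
$s = \frac{18247}{7122}$ ($s = 3 - \frac{15595}{35610} = 3 - \frac{3119}{7122} = \frac{18247}{7122} \approx 2.5621$)
$s - 45016 = \frac{18247}{7122} - 45016 = - \frac{320585705}{7122}$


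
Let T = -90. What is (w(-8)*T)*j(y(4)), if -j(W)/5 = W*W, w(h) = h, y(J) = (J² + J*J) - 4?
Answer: -2822400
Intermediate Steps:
y(J) = -4 + 2*J² (y(J) = (J² + J²) - 4 = 2*J² - 4 = -4 + 2*J²)
j(W) = -5*W² (j(W) = -5*W*W = -5*W²)
(w(-8)*T)*j(y(4)) = (-8*(-90))*(-5*(-4 + 2*4²)²) = 720*(-5*(-4 + 2*16)²) = 720*(-5*(-4 + 32)²) = 720*(-5*28²) = 720*(-5*784) = 720*(-3920) = -2822400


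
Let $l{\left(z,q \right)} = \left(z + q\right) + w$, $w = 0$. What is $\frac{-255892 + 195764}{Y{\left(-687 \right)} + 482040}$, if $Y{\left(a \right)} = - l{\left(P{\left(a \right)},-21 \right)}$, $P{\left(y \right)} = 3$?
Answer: $- \frac{30064}{241029} \approx -0.12473$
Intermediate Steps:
$l{\left(z,q \right)} = q + z$ ($l{\left(z,q \right)} = \left(z + q\right) + 0 = \left(q + z\right) + 0 = q + z$)
$Y{\left(a \right)} = 18$ ($Y{\left(a \right)} = - (-21 + 3) = \left(-1\right) \left(-18\right) = 18$)
$\frac{-255892 + 195764}{Y{\left(-687 \right)} + 482040} = \frac{-255892 + 195764}{18 + 482040} = - \frac{60128}{482058} = \left(-60128\right) \frac{1}{482058} = - \frac{30064}{241029}$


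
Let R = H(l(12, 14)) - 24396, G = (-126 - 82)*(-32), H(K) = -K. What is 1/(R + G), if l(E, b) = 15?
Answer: -1/17755 ≈ -5.6322e-5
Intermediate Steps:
G = 6656 (G = -208*(-32) = 6656)
R = -24411 (R = -1*15 - 24396 = -15 - 24396 = -24411)
1/(R + G) = 1/(-24411 + 6656) = 1/(-17755) = -1/17755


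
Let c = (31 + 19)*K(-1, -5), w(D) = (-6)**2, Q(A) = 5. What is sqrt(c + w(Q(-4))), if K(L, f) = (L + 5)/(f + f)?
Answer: 4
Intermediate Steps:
K(L, f) = (5 + L)/(2*f) (K(L, f) = (5 + L)/((2*f)) = (5 + L)*(1/(2*f)) = (5 + L)/(2*f))
w(D) = 36
c = -20 (c = (31 + 19)*((1/2)*(5 - 1)/(-5)) = 50*((1/2)*(-1/5)*4) = 50*(-2/5) = -20)
sqrt(c + w(Q(-4))) = sqrt(-20 + 36) = sqrt(16) = 4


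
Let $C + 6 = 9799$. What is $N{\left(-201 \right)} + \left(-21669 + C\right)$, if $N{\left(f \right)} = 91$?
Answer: $-11785$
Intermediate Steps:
$C = 9793$ ($C = -6 + 9799 = 9793$)
$N{\left(-201 \right)} + \left(-21669 + C\right) = 91 + \left(-21669 + 9793\right) = 91 - 11876 = -11785$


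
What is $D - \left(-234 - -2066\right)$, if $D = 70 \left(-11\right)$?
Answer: $-2602$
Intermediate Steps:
$D = -770$
$D - \left(-234 - -2066\right) = -770 - \left(-234 - -2066\right) = -770 - \left(-234 + 2066\right) = -770 - 1832 = -2602$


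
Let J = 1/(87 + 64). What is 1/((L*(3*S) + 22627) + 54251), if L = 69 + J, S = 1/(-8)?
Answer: 302/23209341 ≈ 1.3012e-5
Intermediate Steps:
S = -⅛ ≈ -0.12500
J = 1/151 ≈ 0.0066225
L = 10420/151 (L = 69 + 1/151 = 10420/151 ≈ 69.007)
1/((L*(3*S) + 22627) + 54251) = 1/((10420*(3*(-⅛))/151 + 22627) + 54251) = 1/(((10420/151)*(-3/8) + 22627) + 54251) = 1/((-7815/302 + 22627) + 54251) = 1/(6825539/302 + 54251) = 1/(23209341/302) = 302/23209341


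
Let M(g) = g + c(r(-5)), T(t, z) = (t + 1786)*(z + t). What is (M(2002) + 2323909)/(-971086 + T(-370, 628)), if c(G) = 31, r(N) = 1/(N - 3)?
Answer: -61209/15941 ≈ -3.8397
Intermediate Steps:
r(N) = 1/(-3 + N)
T(t, z) = (1786 + t)*(t + z)
M(g) = 31 + g (M(g) = g + 31 = 31 + g)
(M(2002) + 2323909)/(-971086 + T(-370, 628)) = ((31 + 2002) + 2323909)/(-971086 + ((-370)² + 1786*(-370) + 1786*628 - 370*628)) = (2033 + 2323909)/(-971086 + (136900 - 660820 + 1121608 - 232360)) = 2325942/(-971086 + 365328) = 2325942/(-605758) = 2325942*(-1/605758) = -61209/15941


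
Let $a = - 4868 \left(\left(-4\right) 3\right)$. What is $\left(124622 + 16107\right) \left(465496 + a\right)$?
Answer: $73729611848$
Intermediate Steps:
$a = 58416$ ($a = \left(-4868\right) \left(-12\right) = 58416$)
$\left(124622 + 16107\right) \left(465496 + a\right) = \left(124622 + 16107\right) \left(465496 + 58416\right) = 140729 \cdot 523912 = 73729611848$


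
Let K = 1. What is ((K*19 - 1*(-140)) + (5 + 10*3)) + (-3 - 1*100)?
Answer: 91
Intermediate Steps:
((K*19 - 1*(-140)) + (5 + 10*3)) + (-3 - 1*100) = ((1*19 - 1*(-140)) + (5 + 10*3)) + (-3 - 1*100) = ((19 + 140) + (5 + 30)) + (-3 - 100) = (159 + 35) - 103 = 194 - 103 = 91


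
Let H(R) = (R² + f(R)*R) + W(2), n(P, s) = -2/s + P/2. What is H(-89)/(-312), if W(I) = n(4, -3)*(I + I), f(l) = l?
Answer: -23779/468 ≈ -50.810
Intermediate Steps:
n(P, s) = P/2 - 2/s (n(P, s) = -2/s + P*(½) = -2/s + P/2 = P/2 - 2/s)
W(I) = 16*I/3 (W(I) = ((½)*4 - 2/(-3))*(I + I) = (2 - 2*(-⅓))*(2*I) = (2 + ⅔)*(2*I) = 8*(2*I)/3 = 16*I/3)
H(R) = 32/3 + 2*R² (H(R) = (R² + R*R) + (16/3)*2 = (R² + R²) + 32/3 = 2*R² + 32/3 = 32/3 + 2*R²)
H(-89)/(-312) = (32/3 + 2*(-89)²)/(-312) = (32/3 + 2*7921)*(-1/312) = (32/3 + 15842)*(-1/312) = (47558/3)*(-1/312) = -23779/468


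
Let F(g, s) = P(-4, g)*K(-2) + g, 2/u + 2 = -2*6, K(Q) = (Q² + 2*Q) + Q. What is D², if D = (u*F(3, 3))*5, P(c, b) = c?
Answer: 3025/49 ≈ 61.735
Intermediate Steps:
K(Q) = Q² + 3*Q
u = -⅐ (u = 2/(-2 - 2*6) = 2/(-2 - 12) = 2/(-14) = 2*(-1/14) = -⅐ ≈ -0.14286)
F(g, s) = 8 + g (F(g, s) = -(-8)*(3 - 2) + g = -(-8) + g = -4*(-2) + g = 8 + g)
D = -55/7 (D = -(8 + 3)/7*5 = -⅐*11*5 = -11/7*5 = -55/7 ≈ -7.8571)
D² = (-55/7)² = 3025/49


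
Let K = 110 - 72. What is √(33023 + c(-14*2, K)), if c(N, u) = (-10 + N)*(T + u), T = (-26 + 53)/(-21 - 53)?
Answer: 2*√10812658/37 ≈ 177.74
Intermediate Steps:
T = -27/74 (T = 27/(-74) = 27*(-1/74) = -27/74 ≈ -0.36486)
K = 38
c(N, u) = (-10 + N)*(-27/74 + u)
√(33023 + c(-14*2, K)) = √(33023 + (135/37 - 10*38 - (-189)*2/37 - 14*2*38)) = √(33023 + (135/37 - 380 - 27/74*(-28) - 28*38)) = √(33023 + (135/37 - 380 + 378/37 - 1064)) = √(33023 - 52915/37) = √(1168936/37) = 2*√10812658/37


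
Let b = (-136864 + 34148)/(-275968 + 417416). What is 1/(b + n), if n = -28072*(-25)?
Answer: 35362/24817025921 ≈ 1.4249e-6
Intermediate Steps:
n = 701800
b = -25679/35362 (b = -102716/141448 = -102716*1/141448 = -25679/35362 ≈ -0.72618)
1/(b + n) = 1/(-25679/35362 + 701800) = 1/(24817025921/35362) = 35362/24817025921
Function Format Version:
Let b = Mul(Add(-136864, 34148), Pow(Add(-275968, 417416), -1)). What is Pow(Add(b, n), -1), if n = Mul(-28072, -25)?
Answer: Rational(35362, 24817025921) ≈ 1.4249e-6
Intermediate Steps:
n = 701800
b = Rational(-25679, 35362) (b = Mul(-102716, Pow(141448, -1)) = Mul(-102716, Rational(1, 141448)) = Rational(-25679, 35362) ≈ -0.72618)
Pow(Add(b, n), -1) = Pow(Add(Rational(-25679, 35362), 701800), -1) = Pow(Rational(24817025921, 35362), -1) = Rational(35362, 24817025921)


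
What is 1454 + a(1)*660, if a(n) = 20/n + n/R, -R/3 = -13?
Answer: 190722/13 ≈ 14671.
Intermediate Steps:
R = 39 (R = -3*(-13) = 39)
a(n) = 20/n + n/39
1454 + a(1)*660 = 1454 + (20/1 + (1/39)*1)*660 = 1454 + (20*1 + 1/39)*660 = 1454 + (20 + 1/39)*660 = 1454 + (781/39)*660 = 1454 + 171820/13 = 190722/13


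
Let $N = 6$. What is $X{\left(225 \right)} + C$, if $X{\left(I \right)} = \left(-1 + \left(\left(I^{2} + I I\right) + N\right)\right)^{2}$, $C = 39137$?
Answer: $10252614162$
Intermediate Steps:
$X{\left(I \right)} = \left(5 + 2 I^{2}\right)^{2}$ ($X{\left(I \right)} = \left(-1 + \left(\left(I^{2} + I I\right) + 6\right)\right)^{2} = \left(-1 + \left(\left(I^{2} + I^{2}\right) + 6\right)\right)^{2} = \left(-1 + \left(2 I^{2} + 6\right)\right)^{2} = \left(-1 + \left(6 + 2 I^{2}\right)\right)^{2} = \left(5 + 2 I^{2}\right)^{2}$)
$X{\left(225 \right)} + C = \left(5 + 2 \cdot 225^{2}\right)^{2} + 39137 = \left(5 + 2 \cdot 50625\right)^{2} + 39137 = \left(5 + 101250\right)^{2} + 39137 = 101255^{2} + 39137 = 10252575025 + 39137 = 10252614162$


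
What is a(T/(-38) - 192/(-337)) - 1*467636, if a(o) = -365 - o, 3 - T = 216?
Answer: -5993299883/12806 ≈ -4.6801e+5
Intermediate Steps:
T = -213 (T = 3 - 1*216 = 3 - 216 = -213)
a(T/(-38) - 192/(-337)) - 1*467636 = (-365 - (-213/(-38) - 192/(-337))) - 1*467636 = (-365 - (-213*(-1/38) - 192*(-1/337))) - 467636 = (-365 - (213/38 + 192/337)) - 467636 = (-365 - 1*79077/12806) - 467636 = (-365 - 79077/12806) - 467636 = -4753267/12806 - 467636 = -5993299883/12806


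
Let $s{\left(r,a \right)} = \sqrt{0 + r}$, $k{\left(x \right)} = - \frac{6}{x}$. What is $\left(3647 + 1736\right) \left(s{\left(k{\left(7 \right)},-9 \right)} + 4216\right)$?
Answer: $22694728 + 769 i \sqrt{42} \approx 2.2695 \cdot 10^{7} + 4983.7 i$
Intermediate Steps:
$s{\left(r,a \right)} = \sqrt{r}$
$\left(3647 + 1736\right) \left(s{\left(k{\left(7 \right)},-9 \right)} + 4216\right) = \left(3647 + 1736\right) \left(\sqrt{- \frac{6}{7}} + 4216\right) = 5383 \left(\sqrt{\left(-6\right) \frac{1}{7}} + 4216\right) = 5383 \left(\sqrt{- \frac{6}{7}} + 4216\right) = 5383 \left(\frac{i \sqrt{42}}{7} + 4216\right) = 5383 \left(4216 + \frac{i \sqrt{42}}{7}\right) = 22694728 + 769 i \sqrt{42}$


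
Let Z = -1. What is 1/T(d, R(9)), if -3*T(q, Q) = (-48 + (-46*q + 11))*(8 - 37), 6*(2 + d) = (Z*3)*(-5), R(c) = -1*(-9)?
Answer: -1/580 ≈ -0.0017241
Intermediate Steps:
R(c) = 9
d = ½ (d = -2 + (-1*3*(-5))/6 = -2 + (-3*(-5))/6 = -2 + (⅙)*15 = -2 + 5/2 = ½ ≈ 0.50000)
T(q, Q) = -1073/3 - 1334*q/3 (T(q, Q) = -(-48 + (-46*q + 11))*(8 - 37)/3 = -(-48 + (11 - 46*q))*(-29)/3 = -(-37 - 46*q)*(-29)/3 = -(1073 + 1334*q)/3 = -1073/3 - 1334*q/3)
1/T(d, R(9)) = 1/(-1073/3 - 1334/3*½) = 1/(-1073/3 - 667/3) = 1/(-580) = -1/580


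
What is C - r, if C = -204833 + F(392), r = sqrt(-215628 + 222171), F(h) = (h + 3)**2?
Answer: -48808 - 3*sqrt(727) ≈ -48889.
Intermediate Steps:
F(h) = (3 + h)**2
r = 3*sqrt(727) (r = sqrt(6543) = 3*sqrt(727) ≈ 80.889)
C = -48808 (C = -204833 + (3 + 392)**2 = -204833 + 395**2 = -204833 + 156025 = -48808)
C - r = -48808 - 3*sqrt(727)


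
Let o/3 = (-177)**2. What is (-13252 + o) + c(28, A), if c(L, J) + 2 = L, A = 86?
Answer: 80761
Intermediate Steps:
c(L, J) = -2 + L
o = 93987 (o = 3*(-177)**2 = 3*31329 = 93987)
(-13252 + o) + c(28, A) = (-13252 + 93987) + (-2 + 28) = 80735 + 26 = 80761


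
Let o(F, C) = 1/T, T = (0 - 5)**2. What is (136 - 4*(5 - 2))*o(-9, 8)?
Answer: 124/25 ≈ 4.9600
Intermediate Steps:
T = 25 (T = (-5)**2 = 25)
o(F, C) = 1/25
(136 - 4*(5 - 2))*o(-9, 8) = (136 - 4*(5 - 2))*(1/25) = (136 - 4*3)*(1/25) = (136 - 12)*(1/25) = 124*(1/25) = 124/25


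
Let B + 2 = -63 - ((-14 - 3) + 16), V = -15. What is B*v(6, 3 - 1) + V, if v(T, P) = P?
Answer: -143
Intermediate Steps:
B = -64 (B = -2 + (-63 - ((-14 - 3) + 16)) = -2 + (-63 - (-17 + 16)) = -2 + (-63 - 1*(-1)) = -2 + (-63 + 1) = -2 - 62 = -64)
B*v(6, 3 - 1) + V = -64*(3 - 1) - 15 = -64*2 - 15 = -128 - 15 = -143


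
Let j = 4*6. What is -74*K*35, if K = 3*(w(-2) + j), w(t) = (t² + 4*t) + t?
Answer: -139860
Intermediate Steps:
w(t) = t² + 5*t
j = 24
K = 54 (K = 3*(-2*(5 - 2) + 24) = 3*(-2*3 + 24) = 3*(-6 + 24) = 3*18 = 54)
-74*K*35 = -74*54*35 = -3996*35 = -139860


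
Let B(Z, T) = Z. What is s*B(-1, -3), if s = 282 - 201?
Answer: -81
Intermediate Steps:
s = 81
s*B(-1, -3) = 81*(-1) = -81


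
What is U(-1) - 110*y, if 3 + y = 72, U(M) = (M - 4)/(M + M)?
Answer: -15175/2 ≈ -7587.5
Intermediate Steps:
U(M) = (-4 + M)/(2*M) (U(M) = (-4 + M)/((2*M)) = (-4 + M)*(1/(2*M)) = (-4 + M)/(2*M))
y = 69 (y = -3 + 72 = 69)
U(-1) - 110*y = (1/2)*(-4 - 1)/(-1) - 110*69 = (1/2)*(-1)*(-5) - 7590 = 5/2 - 7590 = -15175/2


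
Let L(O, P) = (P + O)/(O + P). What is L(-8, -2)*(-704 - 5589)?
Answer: -6293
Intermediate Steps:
L(O, P) = 1 (L(O, P) = (O + P)/(O + P) = 1)
L(-8, -2)*(-704 - 5589) = 1*(-704 - 5589) = 1*(-6293) = -6293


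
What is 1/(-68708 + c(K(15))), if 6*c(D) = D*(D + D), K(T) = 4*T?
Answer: -1/67508 ≈ -1.4813e-5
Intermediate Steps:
c(D) = D²/3 (c(D) = (D*(D + D))/6 = (D*(2*D))/6 = (2*D²)/6 = D²/3)
1/(-68708 + c(K(15))) = 1/(-68708 + (4*15)²/3) = 1/(-68708 + (⅓)*60²) = 1/(-68708 + (⅓)*3600) = 1/(-68708 + 1200) = 1/(-67508) = -1/67508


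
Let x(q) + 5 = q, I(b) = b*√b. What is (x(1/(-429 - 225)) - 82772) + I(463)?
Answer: -54136159/654 + 463*√463 ≈ -72814.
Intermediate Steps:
I(b) = b^(3/2)
x(q) = -5 + q
(x(1/(-429 - 225)) - 82772) + I(463) = ((-5 + 1/(-429 - 225)) - 82772) + 463^(3/2) = ((-5 + 1/(-654)) - 82772) + 463*√463 = ((-5 - 1/654) - 82772) + 463*√463 = (-3271/654 - 82772) + 463*√463 = -54136159/654 + 463*√463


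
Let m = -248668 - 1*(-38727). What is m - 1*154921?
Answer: -364862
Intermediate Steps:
m = -209941 (m = -248668 + 38727 = -209941)
m - 1*154921 = -209941 - 1*154921 = -209941 - 154921 = -364862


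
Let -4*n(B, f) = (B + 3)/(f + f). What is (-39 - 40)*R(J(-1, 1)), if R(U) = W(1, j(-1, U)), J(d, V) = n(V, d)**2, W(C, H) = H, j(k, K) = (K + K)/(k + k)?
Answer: 79/4 ≈ 19.750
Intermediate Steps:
j(k, K) = K/k (j(k, K) = (2*K)/((2*k)) = (2*K)*(1/(2*k)) = K/k)
n(B, f) = -(3 + B)/(8*f) (n(B, f) = -(B + 3)/(4*(f + f)) = -(3 + B)/(4*(2*f)) = -(3 + B)*1/(2*f)/4 = -(3 + B)/(8*f))
J(d, V) = (-3 - V)**2/(64*d**2) (J(d, V) = ((-3 - V)/(8*d))**2 = (-3 - V)**2/(64*d**2))
R(U) = -U (R(U) = U/(-1) = U*(-1) = -U)
(-39 - 40)*R(J(-1, 1)) = (-39 - 40)*(-(3 + 1)**2/(64*(-1)**2)) = -(-79)*(1/64)*1*4**2 = -(-79)*(1/64)*1*16 = -(-79)/4 = -79*(-1/4) = 79/4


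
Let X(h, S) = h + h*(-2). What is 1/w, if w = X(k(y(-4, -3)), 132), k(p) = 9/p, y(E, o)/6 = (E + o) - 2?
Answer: 6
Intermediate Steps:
y(E, o) = -12 + 6*E + 6*o (y(E, o) = 6*((E + o) - 2) = 6*(-2 + E + o) = -12 + 6*E + 6*o)
X(h, S) = -h (X(h, S) = h - 2*h = -h)
w = ⅙ (w = -9/(-12 + 6*(-4) + 6*(-3)) = -9/(-12 - 24 - 18) = -9/(-54) = -9*(-1)/54 = -1*(-⅙) = ⅙ ≈ 0.16667)
1/w = 1/(⅙) = 6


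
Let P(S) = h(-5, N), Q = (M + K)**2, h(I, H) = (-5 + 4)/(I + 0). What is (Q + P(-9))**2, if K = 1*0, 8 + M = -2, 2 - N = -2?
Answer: 251001/25 ≈ 10040.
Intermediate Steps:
N = 4 (N = 2 - 1*(-2) = 2 + 2 = 4)
M = -10 (M = -8 - 2 = -10)
K = 0
h(I, H) = -1/I
Q = 100 (Q = (-10 + 0)**2 = (-10)**2 = 100)
P(S) = 1/5 (P(S) = -1/(-5) = -1*(-1/5) = 1/5)
(Q + P(-9))**2 = (100 + 1/5)**2 = (501/5)**2 = 251001/25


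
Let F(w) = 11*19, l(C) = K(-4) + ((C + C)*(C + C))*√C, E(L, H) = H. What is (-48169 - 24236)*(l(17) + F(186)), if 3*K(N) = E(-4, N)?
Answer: -15036105 - 83700180*√17 ≈ -3.6014e+8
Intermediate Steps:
K(N) = N/3
l(C) = -4/3 + 4*C^(5/2) (l(C) = (⅓)*(-4) + ((C + C)*(C + C))*√C = -4/3 + ((2*C)*(2*C))*√C = -4/3 + (4*C²)*√C = -4/3 + 4*C^(5/2))
F(w) = 209
(-48169 - 24236)*(l(17) + F(186)) = (-48169 - 24236)*((-4/3 + 4*17^(5/2)) + 209) = -72405*((-4/3 + 4*(289*√17)) + 209) = -72405*((-4/3 + 1156*√17) + 209) = -72405*(623/3 + 1156*√17) = -15036105 - 83700180*√17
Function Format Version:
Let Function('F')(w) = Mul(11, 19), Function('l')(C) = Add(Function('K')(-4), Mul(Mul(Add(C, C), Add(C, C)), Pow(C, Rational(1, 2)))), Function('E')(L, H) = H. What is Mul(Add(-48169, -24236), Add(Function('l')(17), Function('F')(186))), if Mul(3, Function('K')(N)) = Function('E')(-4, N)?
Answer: Add(-15036105, Mul(-83700180, Pow(17, Rational(1, 2)))) ≈ -3.6014e+8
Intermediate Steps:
Function('K')(N) = Mul(Rational(1, 3), N)
Function('l')(C) = Add(Rational(-4, 3), Mul(4, Pow(C, Rational(5, 2)))) (Function('l')(C) = Add(Mul(Rational(1, 3), -4), Mul(Mul(Add(C, C), Add(C, C)), Pow(C, Rational(1, 2)))) = Add(Rational(-4, 3), Mul(Mul(Mul(2, C), Mul(2, C)), Pow(C, Rational(1, 2)))) = Add(Rational(-4, 3), Mul(Mul(4, Pow(C, 2)), Pow(C, Rational(1, 2)))) = Add(Rational(-4, 3), Mul(4, Pow(C, Rational(5, 2)))))
Function('F')(w) = 209
Mul(Add(-48169, -24236), Add(Function('l')(17), Function('F')(186))) = Mul(Add(-48169, -24236), Add(Add(Rational(-4, 3), Mul(4, Pow(17, Rational(5, 2)))), 209)) = Mul(-72405, Add(Add(Rational(-4, 3), Mul(4, Mul(289, Pow(17, Rational(1, 2))))), 209)) = Mul(-72405, Add(Add(Rational(-4, 3), Mul(1156, Pow(17, Rational(1, 2)))), 209)) = Mul(-72405, Add(Rational(623, 3), Mul(1156, Pow(17, Rational(1, 2))))) = Add(-15036105, Mul(-83700180, Pow(17, Rational(1, 2))))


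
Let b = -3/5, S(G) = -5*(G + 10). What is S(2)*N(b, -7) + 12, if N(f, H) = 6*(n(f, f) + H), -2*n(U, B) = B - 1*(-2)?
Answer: 2784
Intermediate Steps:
S(G) = -50 - 5*G (S(G) = -5*(10 + G) = -50 - 5*G)
b = -⅗ (b = -3*⅕ = -⅗ ≈ -0.60000)
n(U, B) = -1 - B/2 (n(U, B) = -(B - 1*(-2))/2 = -(B + 2)/2 = -(2 + B)/2 = -1 - B/2)
N(f, H) = -6 - 3*f + 6*H (N(f, H) = 6*((-1 - f/2) + H) = 6*(-1 + H - f/2) = -6 - 3*f + 6*H)
S(2)*N(b, -7) + 12 = (-50 - 5*2)*(-6 - 3*(-⅗) + 6*(-7)) + 12 = (-50 - 10)*(-6 + 9/5 - 42) + 12 = -60*(-231/5) + 12 = 2772 + 12 = 2784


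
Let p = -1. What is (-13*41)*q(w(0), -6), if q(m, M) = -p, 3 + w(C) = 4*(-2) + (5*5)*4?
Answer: -533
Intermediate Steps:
w(C) = 89 (w(C) = -3 + (4*(-2) + (5*5)*4) = -3 + (-8 + 25*4) = -3 + (-8 + 100) = -3 + 92 = 89)
q(m, M) = 1 (q(m, M) = -1*(-1) = 1)
(-13*41)*q(w(0), -6) = -13*41*1 = -533*1 = -533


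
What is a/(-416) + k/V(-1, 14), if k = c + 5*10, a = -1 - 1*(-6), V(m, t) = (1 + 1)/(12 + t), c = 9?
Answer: 319067/416 ≈ 766.99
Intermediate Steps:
V(m, t) = 2/(12 + t)
a = 5 (a = -1 + 6 = 5)
k = 59 (k = 9 + 5*10 = 9 + 50 = 59)
a/(-416) + k/V(-1, 14) = 5/(-416) + 59/((2/(12 + 14))) = 5*(-1/416) + 59/((2/26)) = -5/416 + 59/((2*(1/26))) = -5/416 + 59/(1/13) = -5/416 + 59*13 = -5/416 + 767 = 319067/416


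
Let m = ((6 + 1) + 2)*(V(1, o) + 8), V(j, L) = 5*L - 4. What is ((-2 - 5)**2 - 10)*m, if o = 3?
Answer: 6669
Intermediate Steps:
V(j, L) = -4 + 5*L
m = 171 (m = ((6 + 1) + 2)*((-4 + 5*3) + 8) = (7 + 2)*((-4 + 15) + 8) = 9*(11 + 8) = 9*19 = 171)
((-2 - 5)**2 - 10)*m = ((-2 - 5)**2 - 10)*171 = ((-7)**2 - 10)*171 = (49 - 10)*171 = 39*171 = 6669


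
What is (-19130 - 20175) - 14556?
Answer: -53861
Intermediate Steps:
(-19130 - 20175) - 14556 = -39305 - 14556 = -53861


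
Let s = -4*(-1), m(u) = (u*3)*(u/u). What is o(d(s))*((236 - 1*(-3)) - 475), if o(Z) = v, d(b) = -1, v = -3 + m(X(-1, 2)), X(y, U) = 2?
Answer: -708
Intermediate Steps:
m(u) = 3*u (m(u) = (3*u)*1 = 3*u)
s = 4
v = 3 (v = -3 + 3*2 = -3 + 6 = 3)
o(Z) = 3
o(d(s))*((236 - 1*(-3)) - 475) = 3*((236 - 1*(-3)) - 475) = 3*((236 + 3) - 475) = 3*(239 - 475) = 3*(-236) = -708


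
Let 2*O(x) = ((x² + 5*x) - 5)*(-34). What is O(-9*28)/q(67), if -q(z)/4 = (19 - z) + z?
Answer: 1058063/76 ≈ 13922.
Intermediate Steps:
O(x) = 85 - 85*x - 17*x² (O(x) = (((x² + 5*x) - 5)*(-34))/2 = ((-5 + x² + 5*x)*(-34))/2 = (170 - 170*x - 34*x²)/2 = 85 - 85*x - 17*x²)
q(z) = -76 (q(z) = -4*((19 - z) + z) = -4*19 = -76)
O(-9*28)/q(67) = (85 - (-765)*28 - 17*(-9*28)²)/(-76) = (85 - 85*(-252) - 17*(-252)²)*(-1/76) = (85 + 21420 - 17*63504)*(-1/76) = (85 + 21420 - 1079568)*(-1/76) = -1058063*(-1/76) = 1058063/76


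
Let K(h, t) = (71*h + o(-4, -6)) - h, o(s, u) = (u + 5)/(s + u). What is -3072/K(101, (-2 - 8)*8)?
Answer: -10240/23567 ≈ -0.43451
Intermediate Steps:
o(s, u) = (5 + u)/(s + u)
K(h, t) = ⅒ + 70*h (K(h, t) = (71*h + (5 - 6)/(-4 - 6)) - h = (71*h - 1/(-10)) - h = (71*h - ⅒*(-1)) - h = (71*h + ⅒) - h = (⅒ + 71*h) - h = ⅒ + 70*h)
-3072/K(101, (-2 - 8)*8) = -3072/(⅒ + 70*101) = -3072/(⅒ + 7070) = -3072/70701/10 = -3072*10/70701 = -10240/23567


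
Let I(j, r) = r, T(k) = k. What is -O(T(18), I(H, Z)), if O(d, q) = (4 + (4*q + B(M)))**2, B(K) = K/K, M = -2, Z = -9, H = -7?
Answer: -961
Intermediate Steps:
B(K) = 1
O(d, q) = (5 + 4*q)**2 (O(d, q) = (4 + (4*q + 1))**2 = (4 + (1 + 4*q))**2 = (5 + 4*q)**2)
-O(T(18), I(H, Z)) = -(5 + 4*(-9))**2 = -(5 - 36)**2 = -1*(-31)**2 = -1*961 = -961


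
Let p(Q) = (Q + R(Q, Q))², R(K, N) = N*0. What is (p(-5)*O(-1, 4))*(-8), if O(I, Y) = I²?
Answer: -200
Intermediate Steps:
R(K, N) = 0
p(Q) = Q² (p(Q) = (Q + 0)² = Q²)
(p(-5)*O(-1, 4))*(-8) = ((-5)²*(-1)²)*(-8) = (25*1)*(-8) = 25*(-8) = -200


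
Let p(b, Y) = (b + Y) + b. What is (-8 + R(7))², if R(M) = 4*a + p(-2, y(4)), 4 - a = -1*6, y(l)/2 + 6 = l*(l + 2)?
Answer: 4096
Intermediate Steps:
y(l) = -12 + 2*l*(2 + l) (y(l) = -12 + 2*(l*(l + 2)) = -12 + 2*(l*(2 + l)) = -12 + 2*l*(2 + l))
a = 10 (a = 4 - (-1)*6 = 4 - 1*(-6) = 4 + 6 = 10)
p(b, Y) = Y + 2*b (p(b, Y) = (Y + b) + b = Y + 2*b)
R(M) = 72 (R(M) = 4*10 + ((-12 + 2*4² + 4*4) + 2*(-2)) = 40 + ((-12 + 2*16 + 16) - 4) = 40 + ((-12 + 32 + 16) - 4) = 40 + (36 - 4) = 40 + 32 = 72)
(-8 + R(7))² = (-8 + 72)² = 64² = 4096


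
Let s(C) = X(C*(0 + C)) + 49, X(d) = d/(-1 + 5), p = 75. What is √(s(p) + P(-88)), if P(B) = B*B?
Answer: √36797/2 ≈ 95.913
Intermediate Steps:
X(d) = d/4
s(C) = 49 + C²/4 (s(C) = (C*(0 + C))/4 + 49 = (C*C)/4 + 49 = C²/4 + 49 = 49 + C²/4)
P(B) = B²
√(s(p) + P(-88)) = √((49 + (¼)*75²) + (-88)²) = √((49 + (¼)*5625) + 7744) = √((49 + 5625/4) + 7744) = √(5821/4 + 7744) = √(36797/4) = √36797/2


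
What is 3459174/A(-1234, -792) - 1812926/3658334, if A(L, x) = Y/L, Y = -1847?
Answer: 7808018474986411/3378471449 ≈ 2.3111e+6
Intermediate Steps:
A(L, x) = -1847/L
3459174/A(-1234, -792) - 1812926/3658334 = 3459174/((-1847/(-1234))) - 1812926/3658334 = 3459174/((-1847*(-1/1234))) - 1812926*1/3658334 = 3459174/(1847/1234) - 906463/1829167 = 3459174*(1234/1847) - 906463/1829167 = 4268620716/1847 - 906463/1829167 = 7808018474986411/3378471449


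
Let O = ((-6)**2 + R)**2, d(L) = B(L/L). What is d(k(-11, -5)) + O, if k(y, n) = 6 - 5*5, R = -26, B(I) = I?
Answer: 101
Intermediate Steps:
k(y, n) = -19 (k(y, n) = 6 - 25 = -19)
d(L) = 1 (d(L) = L/L = 1)
O = 100 (O = ((-6)**2 - 26)**2 = (36 - 26)**2 = 10**2 = 100)
d(k(-11, -5)) + O = 1 + 100 = 101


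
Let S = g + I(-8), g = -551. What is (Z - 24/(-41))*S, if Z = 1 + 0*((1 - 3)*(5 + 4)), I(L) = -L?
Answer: -35295/41 ≈ -860.85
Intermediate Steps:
S = -543 (S = -551 - 1*(-8) = -551 + 8 = -543)
Z = 1 (Z = 1 + 0*(-2*9) = 1 + 0*(-18) = 1 + 0 = 1)
(Z - 24/(-41))*S = (1 - 24/(-41))*(-543) = (1 - 24*(-1)/41)*(-543) = (1 - 1*(-24/41))*(-543) = (1 + 24/41)*(-543) = (65/41)*(-543) = -35295/41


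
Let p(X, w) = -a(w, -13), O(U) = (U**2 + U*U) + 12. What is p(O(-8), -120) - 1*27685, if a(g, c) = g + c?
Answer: -27552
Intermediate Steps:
a(g, c) = c + g
O(U) = 12 + 2*U**2 (O(U) = (U**2 + U**2) + 12 = 2*U**2 + 12 = 12 + 2*U**2)
p(X, w) = 13 - w (p(X, w) = -(-13 + w) = 13 - w)
p(O(-8), -120) - 1*27685 = (13 - 1*(-120)) - 1*27685 = (13 + 120) - 27685 = 133 - 27685 = -27552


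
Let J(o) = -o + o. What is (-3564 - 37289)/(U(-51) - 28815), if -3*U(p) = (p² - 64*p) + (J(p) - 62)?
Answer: 122559/92248 ≈ 1.3286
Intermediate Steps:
J(o) = 0
U(p) = 62/3 - p²/3 + 64*p/3 (U(p) = -((p² - 64*p) + (0 - 62))/3 = -((p² - 64*p) - 62)/3 = -(-62 + p² - 64*p)/3 = 62/3 - p²/3 + 64*p/3)
(-3564 - 37289)/(U(-51) - 28815) = (-3564 - 37289)/((62/3 - ⅓*(-51)² + (64/3)*(-51)) - 28815) = -40853/((62/3 - ⅓*2601 - 1088) - 28815) = -40853/((62/3 - 867 - 1088) - 28815) = -40853/(-5803/3 - 28815) = -40853/(-92248/3) = -40853*(-3/92248) = 122559/92248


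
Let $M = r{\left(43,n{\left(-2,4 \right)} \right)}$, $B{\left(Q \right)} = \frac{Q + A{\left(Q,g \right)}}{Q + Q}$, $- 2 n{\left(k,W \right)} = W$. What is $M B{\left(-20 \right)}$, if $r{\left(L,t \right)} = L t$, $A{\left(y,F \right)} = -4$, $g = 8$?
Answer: $- \frac{258}{5} \approx -51.6$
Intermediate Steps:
$n{\left(k,W \right)} = - \frac{W}{2}$
$B{\left(Q \right)} = \frac{-4 + Q}{2 Q}$ ($B{\left(Q \right)} = \frac{Q - 4}{Q + Q} = \frac{-4 + Q}{2 Q}$)
$M = -86$ ($M = 43 \left(\left(- \frac{1}{2}\right) 4\right) = 43 \left(-2\right) = -86$)
$M B{\left(-20 \right)} = - 86 \frac{-4 - 20}{2 \left(-20\right)} = - 86 \cdot \frac{1}{2} \left(- \frac{1}{20}\right) \left(-24\right) = \left(-86\right) \frac{3}{5} = - \frac{258}{5}$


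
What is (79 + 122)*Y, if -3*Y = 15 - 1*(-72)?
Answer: -5829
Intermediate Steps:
Y = -29 (Y = -(15 - 1*(-72))/3 = -(15 + 72)/3 = -⅓*87 = -29)
(79 + 122)*Y = (79 + 122)*(-29) = 201*(-29) = -5829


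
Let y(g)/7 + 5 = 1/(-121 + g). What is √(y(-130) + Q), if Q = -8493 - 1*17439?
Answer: 2*I*√408987181/251 ≈ 161.14*I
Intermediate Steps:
Q = -25932 (Q = -8493 - 17439 = -25932)
y(g) = -35 + 7/(-121 + g)
√(y(-130) + Q) = √(7*(606 - 5*(-130))/(-121 - 130) - 25932) = √(7*(606 + 650)/(-251) - 25932) = √(7*(-1/251)*1256 - 25932) = √(-8792/251 - 25932) = √(-6517724/251) = 2*I*√408987181/251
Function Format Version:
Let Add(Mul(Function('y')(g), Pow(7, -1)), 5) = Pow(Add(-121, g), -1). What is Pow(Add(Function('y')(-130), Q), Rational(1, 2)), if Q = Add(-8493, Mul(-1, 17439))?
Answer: Mul(Rational(2, 251), I, Pow(408987181, Rational(1, 2))) ≈ Mul(161.14, I)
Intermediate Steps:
Q = -25932 (Q = Add(-8493, -17439) = -25932)
Function('y')(g) = Add(-35, Mul(7, Pow(Add(-121, g), -1)))
Pow(Add(Function('y')(-130), Q), Rational(1, 2)) = Pow(Add(Mul(7, Pow(Add(-121, -130), -1), Add(606, Mul(-5, -130))), -25932), Rational(1, 2)) = Pow(Add(Mul(7, Pow(-251, -1), Add(606, 650)), -25932), Rational(1, 2)) = Pow(Add(Mul(7, Rational(-1, 251), 1256), -25932), Rational(1, 2)) = Pow(Add(Rational(-8792, 251), -25932), Rational(1, 2)) = Pow(Rational(-6517724, 251), Rational(1, 2)) = Mul(Rational(2, 251), I, Pow(408987181, Rational(1, 2)))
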